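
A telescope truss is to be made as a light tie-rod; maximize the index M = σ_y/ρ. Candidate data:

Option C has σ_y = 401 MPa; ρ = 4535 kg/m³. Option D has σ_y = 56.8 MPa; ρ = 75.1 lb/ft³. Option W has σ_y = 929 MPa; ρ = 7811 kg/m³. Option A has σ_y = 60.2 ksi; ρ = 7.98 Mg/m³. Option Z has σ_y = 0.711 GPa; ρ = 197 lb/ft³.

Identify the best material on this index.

option Z

Convert each candidate to consistent units, then evaluate M:
  option C: σ_y = 401.0 MPa, ρ = 4535 kg/m³
  option D: σ_y = 56.80 MPa, ρ = 1203 kg/m³
  option W: σ_y = 929.0 MPa, ρ = 7811 kg/m³
  option A: σ_y = 415.1 MPa, ρ = 7980 kg/m³
  option Z: σ_y = 711.0 MPa, ρ = 3156 kg/m³
  option Z: M = 225 kN·m/kg
  option W: M = 119 kN·m/kg
  option C: M = 88.4 kN·m/kg
  option A: M = 52.0 kN·m/kg
  option D: M = 47.2 kN·m/kg
Option Z ranks first.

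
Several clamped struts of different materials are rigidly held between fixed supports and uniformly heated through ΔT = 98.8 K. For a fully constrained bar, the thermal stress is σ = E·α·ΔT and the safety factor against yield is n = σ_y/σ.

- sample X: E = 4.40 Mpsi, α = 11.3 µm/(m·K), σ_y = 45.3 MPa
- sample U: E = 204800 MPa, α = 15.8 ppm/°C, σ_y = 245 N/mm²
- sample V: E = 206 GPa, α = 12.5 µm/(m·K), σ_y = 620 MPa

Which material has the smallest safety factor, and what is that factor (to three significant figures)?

sample U, n = 0.766

Converting E to GPa, α to ×10⁻⁶/K, σ_y to MPa, then σ and n for each:
  sample X: E = 30.34, α = 11.3, σ_y = 45.30 → σ = 33.9 MPa, n = 1.34
  sample U: E = 204.8, α = 15.8, σ_y = 245.0 → σ = 320 MPa, n = 0.766
  sample V: E = 206.0, α = 12.5, σ_y = 620.0 → σ = 254 MPa, n = 2.44
Smallest n: sample U with n = 0.766.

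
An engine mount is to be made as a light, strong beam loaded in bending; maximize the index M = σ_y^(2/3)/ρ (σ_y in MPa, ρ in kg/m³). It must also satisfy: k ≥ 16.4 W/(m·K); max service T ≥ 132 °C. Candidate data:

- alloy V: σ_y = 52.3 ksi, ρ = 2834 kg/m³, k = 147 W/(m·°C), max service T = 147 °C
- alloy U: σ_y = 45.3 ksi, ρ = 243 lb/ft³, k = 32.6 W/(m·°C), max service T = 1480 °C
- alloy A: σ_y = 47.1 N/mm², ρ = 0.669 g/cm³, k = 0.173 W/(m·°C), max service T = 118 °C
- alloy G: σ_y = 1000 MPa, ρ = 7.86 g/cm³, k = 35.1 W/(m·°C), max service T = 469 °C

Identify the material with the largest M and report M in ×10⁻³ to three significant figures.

alloy V, M = 17.9×10⁻³

Screen on constraints: k ≥ 16.4 W/(m·K); max service T ≥ 132 °C. Survivors: alloy V, alloy U, alloy G.
After converting to SI:
  alloy V: σ_y = 360.6 MPa, ρ = 2834 kg/m³
  alloy U: σ_y = 312.3 MPa, ρ = 3892 kg/m³
  alloy G: σ_y = 1000 MPa, ρ = 7860 kg/m³
  alloy V: M = 17.9×10⁻³
  alloy G: M = 12.7×10⁻³
  alloy U: M = 11.8×10⁻³
Alloy V has the largest M.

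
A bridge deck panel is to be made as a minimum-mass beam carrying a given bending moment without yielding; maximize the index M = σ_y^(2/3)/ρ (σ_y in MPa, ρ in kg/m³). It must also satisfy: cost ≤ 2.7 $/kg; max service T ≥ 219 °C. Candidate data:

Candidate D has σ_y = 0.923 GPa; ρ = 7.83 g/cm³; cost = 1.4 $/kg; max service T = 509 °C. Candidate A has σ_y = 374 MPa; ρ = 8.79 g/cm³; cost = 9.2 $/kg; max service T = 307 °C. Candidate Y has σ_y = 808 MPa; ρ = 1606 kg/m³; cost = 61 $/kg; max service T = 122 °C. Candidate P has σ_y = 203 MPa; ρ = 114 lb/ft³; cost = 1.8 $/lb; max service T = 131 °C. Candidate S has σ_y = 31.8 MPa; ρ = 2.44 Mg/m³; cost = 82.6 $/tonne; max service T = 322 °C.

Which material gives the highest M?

candidate D

Screen on constraints: cost ≤ 2.7 $/kg; max service T ≥ 219 °C. Survivors: candidate D, candidate S.
Convert each candidate to consistent units, then evaluate M:
  candidate D: σ_y = 923.0 MPa, ρ = 7830 kg/m³
  candidate S: σ_y = 31.80 MPa, ρ = 2440 kg/m³
  candidate D: M = 12.1×10⁻³
  candidate S: M = 4.11×10⁻³
The maximum is for candidate D.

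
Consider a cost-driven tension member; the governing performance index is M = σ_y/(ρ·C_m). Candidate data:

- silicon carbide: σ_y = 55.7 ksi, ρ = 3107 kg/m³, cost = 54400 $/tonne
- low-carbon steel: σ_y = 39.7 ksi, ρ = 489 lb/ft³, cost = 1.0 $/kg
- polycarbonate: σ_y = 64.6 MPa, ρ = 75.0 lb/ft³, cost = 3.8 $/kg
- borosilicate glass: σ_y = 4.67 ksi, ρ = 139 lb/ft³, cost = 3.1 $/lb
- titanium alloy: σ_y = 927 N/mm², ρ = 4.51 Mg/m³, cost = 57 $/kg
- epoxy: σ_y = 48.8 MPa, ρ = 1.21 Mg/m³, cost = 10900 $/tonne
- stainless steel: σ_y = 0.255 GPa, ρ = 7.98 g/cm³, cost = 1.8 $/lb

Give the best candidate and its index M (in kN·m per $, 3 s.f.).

low-carbon steel, M = 34.9 kN·m per $

Convert each candidate to consistent units, then evaluate M:
  silicon carbide: σ_y = 384.0 MPa, ρ = 3107 kg/m³, cost = 54.40 $/kg
  low-carbon steel: σ_y = 273.7 MPa, ρ = 7833 kg/m³, cost = 1.000 $/kg
  polycarbonate: σ_y = 64.60 MPa, ρ = 1201 kg/m³, cost = 3.800 $/kg
  borosilicate glass: σ_y = 32.20 MPa, ρ = 2227 kg/m³, cost = 6.834 $/kg
  titanium alloy: σ_y = 927.0 MPa, ρ = 4510 kg/m³, cost = 57.00 $/kg
  epoxy: σ_y = 48.80 MPa, ρ = 1210 kg/m³, cost = 10.90 $/kg
  stainless steel: σ_y = 255.0 MPa, ρ = 7980 kg/m³, cost = 3.968 $/kg
  low-carbon steel: M = 34.9 kN·m per $
  polycarbonate: M = 14.2 kN·m per $
  stainless steel: M = 8.05 kN·m per $
  epoxy: M = 3.70 kN·m per $
  titanium alloy: M = 3.61 kN·m per $
  silicon carbide: M = 2.27 kN·m per $
  borosilicate glass: M = 2.12 kN·m per $
Highest index: low-carbon steel.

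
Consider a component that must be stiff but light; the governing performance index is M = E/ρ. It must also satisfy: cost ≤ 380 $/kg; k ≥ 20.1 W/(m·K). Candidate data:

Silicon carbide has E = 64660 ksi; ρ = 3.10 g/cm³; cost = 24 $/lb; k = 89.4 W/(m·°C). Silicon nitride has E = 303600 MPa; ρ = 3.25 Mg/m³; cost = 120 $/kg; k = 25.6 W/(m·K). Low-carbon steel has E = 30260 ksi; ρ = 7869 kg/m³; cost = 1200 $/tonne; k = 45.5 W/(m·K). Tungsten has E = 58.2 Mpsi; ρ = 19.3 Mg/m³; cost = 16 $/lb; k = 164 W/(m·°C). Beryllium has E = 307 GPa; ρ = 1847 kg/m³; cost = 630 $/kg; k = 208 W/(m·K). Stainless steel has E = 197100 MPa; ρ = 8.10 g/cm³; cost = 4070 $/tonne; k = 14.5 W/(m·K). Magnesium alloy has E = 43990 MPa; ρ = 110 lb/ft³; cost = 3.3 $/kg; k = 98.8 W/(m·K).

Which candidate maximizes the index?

Screen on constraints: cost ≤ 380 $/kg; k ≥ 20.1 W/(m·K). Survivors: silicon carbide, silicon nitride, low-carbon steel, tungsten, magnesium alloy.
In SI units:
  silicon carbide: E = 445.8 GPa, ρ = 3100 kg/m³
  silicon nitride: E = 303.6 GPa, ρ = 3250 kg/m³
  low-carbon steel: E = 208.6 GPa, ρ = 7869 kg/m³
  tungsten: E = 401.3 GPa, ρ = 19300 kg/m³
  magnesium alloy: E = 43.99 GPa, ρ = 1762 kg/m³
  silicon carbide: M = 144 MN·m/kg
  silicon nitride: M = 93.4 MN·m/kg
  low-carbon steel: M = 26.5 MN·m/kg
  magnesium alloy: M = 25.0 MN·m/kg
  tungsten: M = 20.8 MN·m/kg
The maximum is for silicon carbide.

silicon carbide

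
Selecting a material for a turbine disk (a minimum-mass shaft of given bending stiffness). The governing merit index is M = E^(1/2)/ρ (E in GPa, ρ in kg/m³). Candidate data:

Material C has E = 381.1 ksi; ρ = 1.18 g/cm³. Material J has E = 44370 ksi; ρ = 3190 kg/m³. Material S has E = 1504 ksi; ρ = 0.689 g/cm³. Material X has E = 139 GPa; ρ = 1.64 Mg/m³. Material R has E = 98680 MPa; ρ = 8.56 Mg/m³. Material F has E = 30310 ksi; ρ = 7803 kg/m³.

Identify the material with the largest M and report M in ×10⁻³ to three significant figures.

material X, M = 7.19×10⁻³

After converting to SI:
  material C: E = 2.628 GPa, ρ = 1180 kg/m³
  material J: E = 305.9 GPa, ρ = 3190 kg/m³
  material S: E = 10.37 GPa, ρ = 689.0 kg/m³
  material X: E = 139.0 GPa, ρ = 1640 kg/m³
  material R: E = 98.68 GPa, ρ = 8560 kg/m³
  material F: E = 209.0 GPa, ρ = 7803 kg/m³
  material X: M = 7.19×10⁻³
  material J: M = 5.48×10⁻³
  material S: M = 4.67×10⁻³
  material F: M = 1.85×10⁻³
  material C: M = 1.37×10⁻³
  material R: M = 1.16×10⁻³
Highest index: material X.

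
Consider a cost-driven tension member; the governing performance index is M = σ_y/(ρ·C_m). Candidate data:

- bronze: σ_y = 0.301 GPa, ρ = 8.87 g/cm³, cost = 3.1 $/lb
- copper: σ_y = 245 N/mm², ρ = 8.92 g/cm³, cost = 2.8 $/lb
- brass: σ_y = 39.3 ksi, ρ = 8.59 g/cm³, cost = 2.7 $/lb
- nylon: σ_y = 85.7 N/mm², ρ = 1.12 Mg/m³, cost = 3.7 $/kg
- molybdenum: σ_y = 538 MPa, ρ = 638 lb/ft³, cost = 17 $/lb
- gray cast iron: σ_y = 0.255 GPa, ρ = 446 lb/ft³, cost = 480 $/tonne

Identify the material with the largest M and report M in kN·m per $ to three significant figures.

Putting every candidate on a common basis:
  bronze: σ_y = 301.0 MPa, ρ = 8870 kg/m³, cost = 6.834 $/kg
  copper: σ_y = 245.0 MPa, ρ = 8920 kg/m³, cost = 6.173 $/kg
  brass: σ_y = 271.0 MPa, ρ = 8590 kg/m³, cost = 5.952 $/kg
  nylon: σ_y = 85.70 MPa, ρ = 1120 kg/m³, cost = 3.700 $/kg
  molybdenum: σ_y = 538.0 MPa, ρ = 10220 kg/m³, cost = 37.48 $/kg
  gray cast iron: σ_y = 255.0 MPa, ρ = 7144 kg/m³, cost = 0.4800 $/kg
  gray cast iron: M = 74.4 kN·m per $
  nylon: M = 20.7 kN·m per $
  brass: M = 5.30 kN·m per $
  bronze: M = 4.97 kN·m per $
  copper: M = 4.45 kN·m per $
  molybdenum: M = 1.40 kN·m per $
Highest index: gray cast iron.

gray cast iron, M = 74.4 kN·m per $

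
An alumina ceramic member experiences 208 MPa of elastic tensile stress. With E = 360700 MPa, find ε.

E = 360700 MPa = 360.7 GPa = 360700 MPa.
ε = σ/E = 208 / 360700 = 5.77×10⁻⁴.

5.77×10⁻⁴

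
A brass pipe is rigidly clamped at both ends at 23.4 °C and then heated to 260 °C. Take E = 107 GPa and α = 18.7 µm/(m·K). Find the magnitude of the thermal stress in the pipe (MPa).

ΔT = 236.6 K. Constrained thermal stress σ = E·α·ΔT = 107.0×10³ MPa × 18.7×10⁻⁶ × 236.6 = 473 MPa (compressive).

473 MPa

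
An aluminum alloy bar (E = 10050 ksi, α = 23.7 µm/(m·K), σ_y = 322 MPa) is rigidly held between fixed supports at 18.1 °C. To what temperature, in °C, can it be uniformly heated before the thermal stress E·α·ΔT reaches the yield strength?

214 °C

E = 10050 ksi = 69.29 GPa.
E·α·ΔT = 322.0 MPa ⇒ ΔT = 322.0 / (69.29×10³ × 23.7×10⁻⁶) = 196.1 K.
T = 18.1 + 196.1 = 214.2 °C.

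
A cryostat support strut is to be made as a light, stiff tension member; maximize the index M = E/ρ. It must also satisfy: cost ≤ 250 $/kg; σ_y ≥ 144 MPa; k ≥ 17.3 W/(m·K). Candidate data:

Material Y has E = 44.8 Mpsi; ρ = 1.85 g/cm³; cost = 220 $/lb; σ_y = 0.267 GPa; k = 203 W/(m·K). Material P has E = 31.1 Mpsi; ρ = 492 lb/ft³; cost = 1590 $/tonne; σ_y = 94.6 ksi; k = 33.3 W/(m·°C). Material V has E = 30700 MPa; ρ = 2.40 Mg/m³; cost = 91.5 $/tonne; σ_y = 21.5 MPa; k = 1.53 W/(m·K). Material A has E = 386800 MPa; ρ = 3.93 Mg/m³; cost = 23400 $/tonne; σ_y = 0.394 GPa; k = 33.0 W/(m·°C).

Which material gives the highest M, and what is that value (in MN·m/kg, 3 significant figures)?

material A, M = 98.4 MN·m/kg

Screen on constraints: cost ≤ 250 $/kg; σ_y ≥ 144 MPa; k ≥ 17.3 W/(m·K). Survivors: material P, material A.
Convert each candidate to consistent units, then evaluate M:
  material P: E = 214.4 GPa, ρ = 7881 kg/m³
  material A: E = 386.8 GPa, ρ = 3930 kg/m³
  material A: M = 98.4 MN·m/kg
  material P: M = 27.2 MN·m/kg
Material A ranks first.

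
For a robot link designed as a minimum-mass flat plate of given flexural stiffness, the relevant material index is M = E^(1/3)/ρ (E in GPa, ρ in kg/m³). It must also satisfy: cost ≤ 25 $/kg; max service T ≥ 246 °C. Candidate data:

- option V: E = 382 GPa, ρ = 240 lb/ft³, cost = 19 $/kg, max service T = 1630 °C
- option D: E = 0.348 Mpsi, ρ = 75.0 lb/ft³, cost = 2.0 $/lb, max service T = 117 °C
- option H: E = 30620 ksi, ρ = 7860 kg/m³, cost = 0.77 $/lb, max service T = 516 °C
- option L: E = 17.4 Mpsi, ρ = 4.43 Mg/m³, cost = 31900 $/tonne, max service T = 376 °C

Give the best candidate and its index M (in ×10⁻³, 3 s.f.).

Screen on constraints: cost ≤ 25 $/kg; max service T ≥ 246 °C. Survivors: option V, option H.
Convert each candidate to consistent units, then evaluate M:
  option V: E = 382.0 GPa, ρ = 3844 kg/m³
  option H: E = 211.1 GPa, ρ = 7860 kg/m³
  option V: M = 1.89×10⁻³
  option H: M = 0.758×10⁻³
Option V has the largest M.

option V, M = 1.89×10⁻³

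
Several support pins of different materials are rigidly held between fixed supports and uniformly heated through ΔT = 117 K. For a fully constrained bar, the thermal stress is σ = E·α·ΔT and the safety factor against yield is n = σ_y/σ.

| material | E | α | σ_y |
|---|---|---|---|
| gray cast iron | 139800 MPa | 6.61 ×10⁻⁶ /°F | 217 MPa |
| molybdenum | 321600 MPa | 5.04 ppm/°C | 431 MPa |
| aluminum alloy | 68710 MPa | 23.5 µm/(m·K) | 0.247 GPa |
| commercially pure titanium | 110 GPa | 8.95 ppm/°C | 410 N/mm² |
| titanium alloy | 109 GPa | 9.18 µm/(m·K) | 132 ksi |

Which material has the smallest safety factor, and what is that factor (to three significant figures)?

gray cast iron, n = 1.12

With everything in SI (GPa, ×10⁻⁶/K, MPa):
  gray cast iron: E = 139.8, α = 11.9, σ_y = 217.0 → σ = 195 MPa, n = 1.12
  molybdenum: E = 321.6, α = 5.04, σ_y = 431.0 → σ = 190 MPa, n = 2.27
  aluminum alloy: E = 68.71, α = 23.5, σ_y = 247.0 → σ = 189 MPa, n = 1.31
  commercially pure titanium: E = 110.0, α = 8.95, σ_y = 410.0 → σ = 115 MPa, n = 3.56
  titanium alloy: E = 109.0, α = 9.18, σ_y = 910.1 → σ = 117 MPa, n = 7.77
Gray cast iron has the lowest safety factor, n = 1.12.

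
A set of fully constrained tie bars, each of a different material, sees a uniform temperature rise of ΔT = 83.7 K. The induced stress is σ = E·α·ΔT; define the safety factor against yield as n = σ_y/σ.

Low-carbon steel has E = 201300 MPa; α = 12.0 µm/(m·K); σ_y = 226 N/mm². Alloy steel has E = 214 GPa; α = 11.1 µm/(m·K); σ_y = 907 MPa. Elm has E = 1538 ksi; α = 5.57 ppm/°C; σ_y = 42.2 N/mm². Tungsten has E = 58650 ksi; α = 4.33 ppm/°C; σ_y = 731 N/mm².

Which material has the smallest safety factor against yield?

low-carbon steel

With everything in SI (GPa, ×10⁻⁶/K, MPa):
  low-carbon steel: E = 201.3, α = 12.0, σ_y = 226.0 → σ = 202 MPa, n = 1.12
  alloy steel: E = 214.0, α = 11.1, σ_y = 907.0 → σ = 199 MPa, n = 4.56
  elm: E = 10.60, α = 5.57, σ_y = 42.20 → σ = 4.94 MPa, n = 8.54
  tungsten: E = 404.4, α = 4.33, σ_y = 731.0 → σ = 147 MPa, n = 4.99
Low-carbon steel has the lowest safety factor, n = 1.12.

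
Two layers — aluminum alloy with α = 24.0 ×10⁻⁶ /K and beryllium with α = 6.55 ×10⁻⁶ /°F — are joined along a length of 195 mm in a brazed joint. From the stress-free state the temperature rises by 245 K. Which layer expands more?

beryllium: α = 6.55×10⁻⁶/°F × 9/5 = 11.8×10⁻⁶/K.
α(aluminum alloy) = 24.0×10⁻⁶/K vs α(beryllium) = 11.8×10⁻⁶/K.
Higher α expands more for the same ΔT: aluminum alloy.

aluminum alloy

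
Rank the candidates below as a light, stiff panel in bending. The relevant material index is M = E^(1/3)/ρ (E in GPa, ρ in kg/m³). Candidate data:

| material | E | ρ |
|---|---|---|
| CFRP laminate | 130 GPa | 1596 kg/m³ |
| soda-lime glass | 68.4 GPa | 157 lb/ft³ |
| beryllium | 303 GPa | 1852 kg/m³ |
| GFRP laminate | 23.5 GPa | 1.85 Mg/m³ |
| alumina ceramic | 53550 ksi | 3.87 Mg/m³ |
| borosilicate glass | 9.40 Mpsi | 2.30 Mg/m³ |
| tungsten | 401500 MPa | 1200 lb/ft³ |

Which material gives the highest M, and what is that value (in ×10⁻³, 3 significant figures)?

beryllium, M = 3.63×10⁻³

Convert each candidate to consistent units, then evaluate M:
  CFRP laminate: E = 130.0 GPa, ρ = 1596 kg/m³
  soda-lime glass: E = 68.40 GPa, ρ = 2515 kg/m³
  beryllium: E = 303.0 GPa, ρ = 1852 kg/m³
  GFRP laminate: E = 23.50 GPa, ρ = 1850 kg/m³
  alumina ceramic: E = 369.2 GPa, ρ = 3870 kg/m³
  borosilicate glass: E = 64.81 GPa, ρ = 2300 kg/m³
  tungsten: E = 401.5 GPa, ρ = 19220 kg/m³
  beryllium: M = 3.63×10⁻³
  CFRP laminate: M = 3.17×10⁻³
  alumina ceramic: M = 1.85×10⁻³
  borosilicate glass: M = 1.75×10⁻³
  soda-lime glass: M = 1.63×10⁻³
  GFRP laminate: M = 1.55×10⁻³
  tungsten: M = 0.384×10⁻³
Highest index: beryllium.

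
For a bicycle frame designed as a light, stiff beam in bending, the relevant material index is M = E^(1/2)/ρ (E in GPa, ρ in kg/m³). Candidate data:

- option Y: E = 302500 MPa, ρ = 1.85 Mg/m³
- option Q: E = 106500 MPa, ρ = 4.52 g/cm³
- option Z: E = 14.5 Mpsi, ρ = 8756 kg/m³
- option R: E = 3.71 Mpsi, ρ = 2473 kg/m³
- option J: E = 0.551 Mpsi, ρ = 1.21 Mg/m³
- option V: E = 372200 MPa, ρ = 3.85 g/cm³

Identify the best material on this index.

option Y

Normalizing units and computing the index:
  option Y: E = 302.5 GPa, ρ = 1850 kg/m³
  option Q: E = 106.5 GPa, ρ = 4520 kg/m³
  option Z: E = 99.97 GPa, ρ = 8756 kg/m³
  option R: E = 25.58 GPa, ρ = 2473 kg/m³
  option J: E = 3.799 GPa, ρ = 1210 kg/m³
  option V: E = 372.2 GPa, ρ = 3850 kg/m³
  option Y: M = 9.40×10⁻³
  option V: M = 5.01×10⁻³
  option Q: M = 2.28×10⁻³
  option R: M = 2.05×10⁻³
  option J: M = 1.61×10⁻³
  option Z: M = 1.14×10⁻³
Highest index: option Y.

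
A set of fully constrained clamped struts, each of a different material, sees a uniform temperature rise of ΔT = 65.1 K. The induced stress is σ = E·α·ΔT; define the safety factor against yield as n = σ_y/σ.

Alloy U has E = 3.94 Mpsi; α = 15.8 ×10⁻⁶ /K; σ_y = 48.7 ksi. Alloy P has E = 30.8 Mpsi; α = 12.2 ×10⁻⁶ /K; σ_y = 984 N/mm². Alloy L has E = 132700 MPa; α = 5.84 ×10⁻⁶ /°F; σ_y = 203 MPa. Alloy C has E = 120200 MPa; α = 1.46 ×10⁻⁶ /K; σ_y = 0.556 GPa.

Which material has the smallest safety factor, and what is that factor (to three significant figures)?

Converting E to GPa, α to ×10⁻⁶/K, σ_y to MPa, then σ and n for each:
  alloy U: E = 27.17, α = 15.8, σ_y = 335.8 → σ = 27.9 MPa, n = 12.0
  alloy P: E = 212.4, α = 12.2, σ_y = 984.0 → σ = 169 MPa, n = 5.83
  alloy L: E = 132.7, α = 10.5, σ_y = 203.0 → σ = 90.8 MPa, n = 2.24
  alloy C: E = 120.2, α = 1.46, σ_y = 556.0 → σ = 11.4 MPa, n = 48.7
The minimum is alloy L at n = 2.24.

alloy L, n = 2.24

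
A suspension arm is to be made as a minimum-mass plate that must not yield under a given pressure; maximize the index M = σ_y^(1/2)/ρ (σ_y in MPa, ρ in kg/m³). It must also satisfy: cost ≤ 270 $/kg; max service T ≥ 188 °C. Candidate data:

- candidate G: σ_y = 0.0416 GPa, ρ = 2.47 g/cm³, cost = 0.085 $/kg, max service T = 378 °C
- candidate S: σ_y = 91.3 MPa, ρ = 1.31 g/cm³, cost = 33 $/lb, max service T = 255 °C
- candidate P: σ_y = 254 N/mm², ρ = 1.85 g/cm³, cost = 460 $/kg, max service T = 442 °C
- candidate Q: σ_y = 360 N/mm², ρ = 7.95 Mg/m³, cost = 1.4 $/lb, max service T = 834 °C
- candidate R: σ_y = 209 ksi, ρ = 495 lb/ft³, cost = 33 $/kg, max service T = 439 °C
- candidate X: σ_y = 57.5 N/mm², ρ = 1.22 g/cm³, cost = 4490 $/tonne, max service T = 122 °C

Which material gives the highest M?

candidate S

Screen on constraints: cost ≤ 270 $/kg; max service T ≥ 188 °C. Survivors: candidate G, candidate S, candidate Q, candidate R.
Convert each candidate to consistent units, then evaluate M:
  candidate G: σ_y = 41.60 MPa, ρ = 2470 kg/m³
  candidate S: σ_y = 91.30 MPa, ρ = 1310 kg/m³
  candidate Q: σ_y = 360.0 MPa, ρ = 7950 kg/m³
  candidate R: σ_y = 1441 MPa, ρ = 7929 kg/m³
  candidate S: M = 7.29×10⁻³
  candidate R: M = 4.79×10⁻³
  candidate G: M = 2.61×10⁻³
  candidate Q: M = 2.39×10⁻³
The maximum is for candidate S.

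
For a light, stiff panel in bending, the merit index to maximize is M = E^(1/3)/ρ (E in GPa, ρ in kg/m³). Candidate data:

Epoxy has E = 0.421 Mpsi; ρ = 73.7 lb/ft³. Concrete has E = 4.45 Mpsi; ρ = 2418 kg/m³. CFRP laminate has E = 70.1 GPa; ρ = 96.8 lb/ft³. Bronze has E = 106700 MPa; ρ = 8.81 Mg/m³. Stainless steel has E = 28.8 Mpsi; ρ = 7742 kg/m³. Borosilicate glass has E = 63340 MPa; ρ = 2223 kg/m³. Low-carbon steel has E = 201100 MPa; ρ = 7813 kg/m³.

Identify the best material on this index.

Convert each candidate to consistent units, then evaluate M:
  epoxy: E = 2.903 GPa, ρ = 1181 kg/m³
  concrete: E = 30.68 GPa, ρ = 2418 kg/m³
  CFRP laminate: E = 70.10 GPa, ρ = 1551 kg/m³
  bronze: E = 106.7 GPa, ρ = 8810 kg/m³
  stainless steel: E = 198.6 GPa, ρ = 7742 kg/m³
  borosilicate glass: E = 63.34 GPa, ρ = 2223 kg/m³
  low-carbon steel: E = 201.1 GPa, ρ = 7813 kg/m³
  CFRP laminate: M = 2.66×10⁻³
  borosilicate glass: M = 1.79×10⁻³
  concrete: M = 1.29×10⁻³
  epoxy: M = 1.21×10⁻³
  stainless steel: M = 0.754×10⁻³
  low-carbon steel: M = 0.750×10⁻³
  bronze: M = 0.538×10⁻³
CFRP laminate ranks first.

CFRP laminate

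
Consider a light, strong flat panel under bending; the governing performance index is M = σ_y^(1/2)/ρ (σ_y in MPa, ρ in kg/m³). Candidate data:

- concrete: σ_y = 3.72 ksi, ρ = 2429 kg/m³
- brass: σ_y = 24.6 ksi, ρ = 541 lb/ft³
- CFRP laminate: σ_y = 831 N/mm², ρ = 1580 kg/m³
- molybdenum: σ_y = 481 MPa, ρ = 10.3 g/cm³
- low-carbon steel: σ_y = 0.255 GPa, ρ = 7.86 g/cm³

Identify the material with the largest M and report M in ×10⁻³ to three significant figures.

CFRP laminate, M = 18.2×10⁻³

Putting every candidate on a common basis:
  concrete: σ_y = 25.65 MPa, ρ = 2429 kg/m³
  brass: σ_y = 169.6 MPa, ρ = 8666 kg/m³
  CFRP laminate: σ_y = 831.0 MPa, ρ = 1580 kg/m³
  molybdenum: σ_y = 481.0 MPa, ρ = 10300 kg/m³
  low-carbon steel: σ_y = 255.0 MPa, ρ = 7860 kg/m³
  CFRP laminate: M = 18.2×10⁻³
  molybdenum: M = 2.13×10⁻³
  concrete: M = 2.08×10⁻³
  low-carbon steel: M = 2.03×10⁻³
  brass: M = 1.50×10⁻³
CFRP laminate ranks first.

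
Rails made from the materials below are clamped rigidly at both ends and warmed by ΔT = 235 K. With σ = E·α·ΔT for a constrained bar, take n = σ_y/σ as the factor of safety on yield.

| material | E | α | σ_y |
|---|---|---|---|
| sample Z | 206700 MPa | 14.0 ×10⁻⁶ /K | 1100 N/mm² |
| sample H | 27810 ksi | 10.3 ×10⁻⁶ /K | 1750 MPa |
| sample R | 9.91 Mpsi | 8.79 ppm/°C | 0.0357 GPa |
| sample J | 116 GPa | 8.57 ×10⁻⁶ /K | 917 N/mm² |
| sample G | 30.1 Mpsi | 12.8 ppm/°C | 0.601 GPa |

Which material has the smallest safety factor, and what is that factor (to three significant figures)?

With everything in SI (GPa, ×10⁻⁶/K, MPa):
  sample Z: E = 206.7, α = 14.0, σ_y = 1100 → σ = 680 MPa, n = 1.62
  sample H: E = 191.7, α = 10.3, σ_y = 1750 → σ = 464 MPa, n = 3.77
  sample R: E = 68.33, α = 8.79, σ_y = 35.70 → σ = 141 MPa, n = 0.253
  sample J: E = 116.0, α = 8.57, σ_y = 917.0 → σ = 234 MPa, n = 3.93
  sample G: E = 207.5, α = 12.8, σ_y = 601.0 → σ = 624 MPa, n = 0.963
Sample R has the lowest safety factor, n = 0.253.

sample R, n = 0.253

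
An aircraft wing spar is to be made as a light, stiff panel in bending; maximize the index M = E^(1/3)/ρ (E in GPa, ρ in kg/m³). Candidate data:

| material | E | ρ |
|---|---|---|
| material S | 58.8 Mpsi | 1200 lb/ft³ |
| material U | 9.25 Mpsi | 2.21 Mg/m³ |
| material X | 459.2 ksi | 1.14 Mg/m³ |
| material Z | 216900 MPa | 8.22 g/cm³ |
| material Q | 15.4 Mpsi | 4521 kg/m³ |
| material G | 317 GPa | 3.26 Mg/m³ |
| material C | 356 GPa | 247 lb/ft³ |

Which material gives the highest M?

material G

Normalizing units and computing the index:
  material S: E = 405.4 GPa, ρ = 19220 kg/m³
  material U: E = 63.78 GPa, ρ = 2210 kg/m³
  material X: E = 3.166 GPa, ρ = 1140 kg/m³
  material Z: E = 216.9 GPa, ρ = 8220 kg/m³
  material Q: E = 106.2 GPa, ρ = 4521 kg/m³
  material G: E = 317.0 GPa, ρ = 3260 kg/m³
  material C: E = 356.0 GPa, ρ = 3957 kg/m³
  material G: M = 2.09×10⁻³
  material U: M = 1.81×10⁻³
  material C: M = 1.79×10⁻³
  material X: M = 1.29×10⁻³
  material Q: M = 1.05×10⁻³
  material Z: M = 0.731×10⁻³
  material S: M = 0.385×10⁻³
Material G ranks first.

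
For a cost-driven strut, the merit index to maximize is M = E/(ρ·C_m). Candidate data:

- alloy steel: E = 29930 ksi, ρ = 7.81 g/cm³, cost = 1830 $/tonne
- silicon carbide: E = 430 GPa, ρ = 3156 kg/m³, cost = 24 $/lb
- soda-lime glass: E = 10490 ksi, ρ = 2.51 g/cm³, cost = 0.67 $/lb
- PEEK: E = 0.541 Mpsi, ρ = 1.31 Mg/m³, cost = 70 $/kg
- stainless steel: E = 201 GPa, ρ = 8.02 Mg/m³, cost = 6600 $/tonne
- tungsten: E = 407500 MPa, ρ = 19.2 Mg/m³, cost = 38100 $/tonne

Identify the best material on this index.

soda-lime glass

Putting every candidate on a common basis:
  alloy steel: E = 206.4 GPa, ρ = 7810 kg/m³, cost = 1.830 $/kg
  silicon carbide: E = 430.0 GPa, ρ = 3156 kg/m³, cost = 52.91 $/kg
  soda-lime glass: E = 72.33 GPa, ρ = 2510 kg/m³, cost = 1.477 $/kg
  PEEK: E = 3.730 GPa, ρ = 1310 kg/m³, cost = 70.00 $/kg
  stainless steel: E = 201.0 GPa, ρ = 8020 kg/m³, cost = 6.600 $/kg
  tungsten: E = 407.5 GPa, ρ = 19200 kg/m³, cost = 38.10 $/kg
  soda-lime glass: M = 19.5 MN·m per $
  alloy steel: M = 14.4 MN·m per $
  stainless steel: M = 3.80 MN·m per $
  silicon carbide: M = 2.58 MN·m per $
  tungsten: M = 0.557 MN·m per $
  PEEK: M = 0.0407 MN·m per $
The maximum is for soda-lime glass.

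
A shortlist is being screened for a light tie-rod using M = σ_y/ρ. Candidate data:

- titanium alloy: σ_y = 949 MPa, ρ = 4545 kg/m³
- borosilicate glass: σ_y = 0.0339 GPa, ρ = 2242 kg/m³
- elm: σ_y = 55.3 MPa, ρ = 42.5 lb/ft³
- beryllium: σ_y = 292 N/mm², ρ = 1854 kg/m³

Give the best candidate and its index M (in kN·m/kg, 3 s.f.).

titanium alloy, M = 209 kN·m/kg

Putting every candidate on a common basis:
  titanium alloy: σ_y = 949.0 MPa, ρ = 4545 kg/m³
  borosilicate glass: σ_y = 33.90 MPa, ρ = 2242 kg/m³
  elm: σ_y = 55.30 MPa, ρ = 680.8 kg/m³
  beryllium: σ_y = 292.0 MPa, ρ = 1854 kg/m³
  titanium alloy: M = 209 kN·m/kg
  beryllium: M = 157 kN·m/kg
  elm: M = 81.2 kN·m/kg
  borosilicate glass: M = 15.1 kN·m/kg
The maximum is for titanium alloy.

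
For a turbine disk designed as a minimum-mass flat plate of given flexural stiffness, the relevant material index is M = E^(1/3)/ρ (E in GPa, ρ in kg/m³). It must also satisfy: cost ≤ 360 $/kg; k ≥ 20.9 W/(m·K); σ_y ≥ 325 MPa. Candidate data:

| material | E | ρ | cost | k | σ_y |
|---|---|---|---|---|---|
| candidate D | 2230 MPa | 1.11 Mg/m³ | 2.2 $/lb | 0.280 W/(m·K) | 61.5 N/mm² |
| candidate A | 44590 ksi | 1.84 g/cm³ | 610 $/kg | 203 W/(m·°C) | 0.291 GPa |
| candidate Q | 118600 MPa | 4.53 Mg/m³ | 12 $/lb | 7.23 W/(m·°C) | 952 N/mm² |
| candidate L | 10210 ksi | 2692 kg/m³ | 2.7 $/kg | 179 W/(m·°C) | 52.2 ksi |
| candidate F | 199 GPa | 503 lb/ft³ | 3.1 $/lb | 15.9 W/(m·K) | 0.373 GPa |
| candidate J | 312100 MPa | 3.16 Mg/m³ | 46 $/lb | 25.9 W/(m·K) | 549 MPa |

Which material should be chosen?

Screen on constraints: cost ≤ 360 $/kg; k ≥ 20.9 W/(m·K); σ_y ≥ 325 MPa. Survivors: candidate L, candidate J.
After converting to SI:
  candidate L: E = 70.40 GPa, ρ = 2692 kg/m³
  candidate J: E = 312.1 GPa, ρ = 3160 kg/m³
  candidate J: M = 2.15×10⁻³
  candidate L: M = 1.53×10⁻³
Candidate J has the largest M.

candidate J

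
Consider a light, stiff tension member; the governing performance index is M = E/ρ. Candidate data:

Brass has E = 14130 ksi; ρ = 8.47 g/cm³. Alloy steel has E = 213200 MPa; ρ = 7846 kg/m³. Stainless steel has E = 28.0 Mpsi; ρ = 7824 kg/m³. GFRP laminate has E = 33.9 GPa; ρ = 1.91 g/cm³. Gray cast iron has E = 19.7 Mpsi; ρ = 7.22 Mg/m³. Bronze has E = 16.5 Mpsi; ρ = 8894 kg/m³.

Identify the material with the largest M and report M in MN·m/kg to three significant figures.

Convert each candidate to consistent units, then evaluate M:
  brass: E = 97.42 GPa, ρ = 8470 kg/m³
  alloy steel: E = 213.2 GPa, ρ = 7846 kg/m³
  stainless steel: E = 193.1 GPa, ρ = 7824 kg/m³
  GFRP laminate: E = 33.90 GPa, ρ = 1910 kg/m³
  gray cast iron: E = 135.8 GPa, ρ = 7220 kg/m³
  bronze: E = 113.8 GPa, ρ = 8894 kg/m³
  alloy steel: M = 27.2 MN·m/kg
  stainless steel: M = 24.7 MN·m/kg
  gray cast iron: M = 18.8 MN·m/kg
  GFRP laminate: M = 17.7 MN·m/kg
  bronze: M = 12.8 MN·m/kg
  brass: M = 11.5 MN·m/kg
The maximum is for alloy steel.

alloy steel, M = 27.2 MN·m/kg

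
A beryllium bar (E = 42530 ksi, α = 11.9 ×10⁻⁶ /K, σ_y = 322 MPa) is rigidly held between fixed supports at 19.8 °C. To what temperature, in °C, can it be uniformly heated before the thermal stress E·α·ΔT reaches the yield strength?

E = 42530 ksi = 293.2 GPa.
E·α·ΔT = 322.0 MPa ⇒ ΔT = 322.0 / (293.2×10³ × 11.9×10⁻⁶) = 92.28 K.
T = 19.8 + 92.28 = 112.1 °C.

112 °C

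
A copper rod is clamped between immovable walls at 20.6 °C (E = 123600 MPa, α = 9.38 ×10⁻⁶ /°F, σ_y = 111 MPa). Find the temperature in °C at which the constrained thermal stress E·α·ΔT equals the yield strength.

E = 123600 MPa = 123.6 GPa.
α = 9.38×10⁻⁶/°F × 9/5 = 16.9×10⁻⁶/K.
E·α·ΔT = 111.0 MPa ⇒ ΔT = 111.0 / (123.6×10³ × 16.9×10⁻⁶) = 53.19 K.
T = 20.6 + 53.19 = 73.79 °C.

73.8 °C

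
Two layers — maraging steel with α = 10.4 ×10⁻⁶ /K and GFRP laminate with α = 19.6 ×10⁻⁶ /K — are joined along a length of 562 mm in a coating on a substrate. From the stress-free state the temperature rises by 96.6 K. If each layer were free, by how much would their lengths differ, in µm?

499 µm

Δα = |10.4 − 19.6|×10⁻⁶/K = 9.20×10⁻⁶/K.
ΔL_mismatch = Δα·L·ΔT = 9.20×10⁻⁶ × 562.0 mm × 96.6 K = 499 µm.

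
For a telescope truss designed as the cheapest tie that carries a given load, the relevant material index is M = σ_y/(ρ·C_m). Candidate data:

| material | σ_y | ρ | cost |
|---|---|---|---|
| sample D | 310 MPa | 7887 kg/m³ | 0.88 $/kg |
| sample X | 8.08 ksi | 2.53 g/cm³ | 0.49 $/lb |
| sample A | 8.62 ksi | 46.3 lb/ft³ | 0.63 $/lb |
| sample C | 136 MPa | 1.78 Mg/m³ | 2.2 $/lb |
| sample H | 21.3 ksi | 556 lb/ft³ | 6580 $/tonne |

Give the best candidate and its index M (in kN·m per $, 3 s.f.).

sample A, M = 57.7 kN·m per $

After converting to SI:
  sample D: σ_y = 310.0 MPa, ρ = 7887 kg/m³, cost = 0.8800 $/kg
  sample X: σ_y = 55.71 MPa, ρ = 2530 kg/m³, cost = 1.080 $/kg
  sample A: σ_y = 59.43 MPa, ρ = 741.7 kg/m³, cost = 1.389 $/kg
  sample C: σ_y = 136.0 MPa, ρ = 1780 kg/m³, cost = 4.850 $/kg
  sample H: σ_y = 146.9 MPa, ρ = 8906 kg/m³, cost = 6.580 $/kg
  sample A: M = 57.7 kN·m per $
  sample D: M = 44.7 kN·m per $
  sample X: M = 20.4 kN·m per $
  sample C: M = 15.8 kN·m per $
  sample H: M = 2.51 kN·m per $
The maximum is for sample A.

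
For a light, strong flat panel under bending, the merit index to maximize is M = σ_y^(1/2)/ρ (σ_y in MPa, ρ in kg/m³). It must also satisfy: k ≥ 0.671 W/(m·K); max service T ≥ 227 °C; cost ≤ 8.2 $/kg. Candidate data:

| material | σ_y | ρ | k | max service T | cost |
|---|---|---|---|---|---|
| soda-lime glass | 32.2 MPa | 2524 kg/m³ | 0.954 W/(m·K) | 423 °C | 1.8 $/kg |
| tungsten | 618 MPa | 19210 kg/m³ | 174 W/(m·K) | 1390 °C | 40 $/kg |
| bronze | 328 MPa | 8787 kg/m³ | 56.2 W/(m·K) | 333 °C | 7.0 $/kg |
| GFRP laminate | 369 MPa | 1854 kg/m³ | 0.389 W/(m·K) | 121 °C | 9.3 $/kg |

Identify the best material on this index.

soda-lime glass

Screen on constraints: k ≥ 0.671 W/(m·K); max service T ≥ 227 °C; cost ≤ 8.2 $/kg. Survivors: soda-lime glass, bronze.
Per-candidate index values:
  soda-lime glass: M = 2.25×10⁻³
  bronze: M = 2.06×10⁻³
Soda-lime glass has the largest M.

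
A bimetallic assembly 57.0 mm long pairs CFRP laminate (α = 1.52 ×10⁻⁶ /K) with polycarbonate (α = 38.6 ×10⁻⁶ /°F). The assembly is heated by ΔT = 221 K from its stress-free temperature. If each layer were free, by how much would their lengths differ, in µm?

856 µm

polycarbonate: α = 38.6×10⁻⁶/°F × 9/5 = 69.5×10⁻⁶/K.
Δα = |1.52 − 69.5|×10⁻⁶/K = 68.0×10⁻⁶/K.
ΔL_mismatch = Δα·L·ΔT = 68.0×10⁻⁶ × 57.0 mm × 221.0 K = 856 µm.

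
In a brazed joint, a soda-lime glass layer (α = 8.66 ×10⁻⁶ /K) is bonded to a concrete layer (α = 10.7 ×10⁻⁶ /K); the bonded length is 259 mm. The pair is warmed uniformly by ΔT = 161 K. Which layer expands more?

α(soda-lime glass) = 8.66×10⁻⁶/K vs α(concrete) = 10.7×10⁻⁶/K.
Higher α expands more for the same ΔT: concrete.

concrete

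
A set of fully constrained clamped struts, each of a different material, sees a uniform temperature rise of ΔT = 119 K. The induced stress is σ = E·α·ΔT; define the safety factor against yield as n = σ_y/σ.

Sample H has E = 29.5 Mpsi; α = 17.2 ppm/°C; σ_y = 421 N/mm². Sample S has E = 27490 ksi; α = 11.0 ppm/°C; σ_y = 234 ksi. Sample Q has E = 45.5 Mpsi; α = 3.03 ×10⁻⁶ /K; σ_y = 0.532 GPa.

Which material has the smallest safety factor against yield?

Converting E to GPa, α to ×10⁻⁶/K, σ_y to MPa, then σ and n for each:
  sample H: E = 203.4, α = 17.2, σ_y = 421.0 → σ = 416 MPa, n = 1.01
  sample S: E = 189.5, α = 11.0, σ_y = 1613 → σ = 248 MPa, n = 6.50
  sample Q: E = 313.7, α = 3.03, σ_y = 532.0 → σ = 113 MPa, n = 4.70
The minimum is sample H at n = 1.01.

sample H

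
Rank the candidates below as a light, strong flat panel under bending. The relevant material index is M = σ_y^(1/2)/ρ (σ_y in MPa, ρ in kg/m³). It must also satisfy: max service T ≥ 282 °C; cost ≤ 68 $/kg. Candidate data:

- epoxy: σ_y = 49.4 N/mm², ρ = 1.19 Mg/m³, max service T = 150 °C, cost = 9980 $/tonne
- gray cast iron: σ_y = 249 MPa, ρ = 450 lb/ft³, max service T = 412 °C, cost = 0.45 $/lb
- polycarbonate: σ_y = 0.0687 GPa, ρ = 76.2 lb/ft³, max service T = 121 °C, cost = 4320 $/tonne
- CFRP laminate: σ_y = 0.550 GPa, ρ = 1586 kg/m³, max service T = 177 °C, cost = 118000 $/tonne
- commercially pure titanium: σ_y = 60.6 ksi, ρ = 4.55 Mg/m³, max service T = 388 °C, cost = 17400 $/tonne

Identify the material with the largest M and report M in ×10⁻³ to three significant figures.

commercially pure titanium, M = 4.49×10⁻³

Screen on constraints: max service T ≥ 282 °C; cost ≤ 68 $/kg. Survivors: gray cast iron, commercially pure titanium.
After converting to SI:
  gray cast iron: σ_y = 249.0 MPa, ρ = 7208 kg/m³
  commercially pure titanium: σ_y = 417.8 MPa, ρ = 4550 kg/m³
  commercially pure titanium: M = 4.49×10⁻³
  gray cast iron: M = 2.19×10⁻³
The maximum is for commercially pure titanium.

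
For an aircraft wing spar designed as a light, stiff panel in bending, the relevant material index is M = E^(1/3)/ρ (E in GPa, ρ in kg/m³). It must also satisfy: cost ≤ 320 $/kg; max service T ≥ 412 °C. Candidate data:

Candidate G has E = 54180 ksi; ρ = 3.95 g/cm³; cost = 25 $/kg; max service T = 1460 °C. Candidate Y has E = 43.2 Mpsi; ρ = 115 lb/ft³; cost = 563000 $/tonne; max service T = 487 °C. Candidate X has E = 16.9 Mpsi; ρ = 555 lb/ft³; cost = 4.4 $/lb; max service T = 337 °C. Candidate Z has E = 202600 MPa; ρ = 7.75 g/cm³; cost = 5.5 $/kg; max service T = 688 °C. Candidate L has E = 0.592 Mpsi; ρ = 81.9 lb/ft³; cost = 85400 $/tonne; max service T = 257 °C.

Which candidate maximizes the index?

Screen on constraints: cost ≤ 320 $/kg; max service T ≥ 412 °C. Survivors: candidate G, candidate Z.
Putting every candidate on a common basis:
  candidate G: E = 373.6 GPa, ρ = 3950 kg/m³
  candidate Z: E = 202.6 GPa, ρ = 7750 kg/m³
  candidate G: M = 1.82×10⁻³
  candidate Z: M = 0.758×10⁻³
Highest index: candidate G.

candidate G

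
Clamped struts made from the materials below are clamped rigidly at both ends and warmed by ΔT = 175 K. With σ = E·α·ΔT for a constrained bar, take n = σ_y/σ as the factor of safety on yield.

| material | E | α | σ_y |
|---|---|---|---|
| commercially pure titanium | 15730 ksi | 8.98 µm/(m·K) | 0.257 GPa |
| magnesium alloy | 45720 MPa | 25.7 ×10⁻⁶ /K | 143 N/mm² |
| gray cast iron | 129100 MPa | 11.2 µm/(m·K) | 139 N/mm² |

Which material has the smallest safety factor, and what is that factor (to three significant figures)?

Converting E to GPa, α to ×10⁻⁶/K, σ_y to MPa, then σ and n for each:
  commercially pure titanium: E = 108.5, α = 8.98, σ_y = 257.0 → σ = 170 MPa, n = 1.51
  magnesium alloy: E = 45.72, α = 25.7, σ_y = 143.0 → σ = 206 MPa, n = 0.695
  gray cast iron: E = 129.1, α = 11.2, σ_y = 139.0 → σ = 253 MPa, n = 0.549
The minimum is gray cast iron at n = 0.549.

gray cast iron, n = 0.549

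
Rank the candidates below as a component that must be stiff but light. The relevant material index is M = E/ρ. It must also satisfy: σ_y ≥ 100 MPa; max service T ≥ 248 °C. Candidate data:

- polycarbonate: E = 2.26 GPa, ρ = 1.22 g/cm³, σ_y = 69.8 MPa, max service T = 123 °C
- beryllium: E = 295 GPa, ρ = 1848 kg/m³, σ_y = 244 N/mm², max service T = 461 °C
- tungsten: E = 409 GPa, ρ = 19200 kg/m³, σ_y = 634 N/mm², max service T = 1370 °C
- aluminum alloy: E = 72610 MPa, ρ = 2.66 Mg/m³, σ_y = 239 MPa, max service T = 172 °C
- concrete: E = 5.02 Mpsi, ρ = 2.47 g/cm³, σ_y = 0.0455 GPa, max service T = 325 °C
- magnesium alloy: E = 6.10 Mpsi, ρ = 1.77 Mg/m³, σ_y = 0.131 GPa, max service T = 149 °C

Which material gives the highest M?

Screen on constraints: σ_y ≥ 100 MPa; max service T ≥ 248 °C. Survivors: beryllium, tungsten.
Normalizing units and computing the index:
  beryllium: E = 295.0 GPa, ρ = 1848 kg/m³
  tungsten: E = 409.0 GPa, ρ = 19200 kg/m³
  beryllium: M = 160 MN·m/kg
  tungsten: M = 21.3 MN·m/kg
Beryllium ranks first.

beryllium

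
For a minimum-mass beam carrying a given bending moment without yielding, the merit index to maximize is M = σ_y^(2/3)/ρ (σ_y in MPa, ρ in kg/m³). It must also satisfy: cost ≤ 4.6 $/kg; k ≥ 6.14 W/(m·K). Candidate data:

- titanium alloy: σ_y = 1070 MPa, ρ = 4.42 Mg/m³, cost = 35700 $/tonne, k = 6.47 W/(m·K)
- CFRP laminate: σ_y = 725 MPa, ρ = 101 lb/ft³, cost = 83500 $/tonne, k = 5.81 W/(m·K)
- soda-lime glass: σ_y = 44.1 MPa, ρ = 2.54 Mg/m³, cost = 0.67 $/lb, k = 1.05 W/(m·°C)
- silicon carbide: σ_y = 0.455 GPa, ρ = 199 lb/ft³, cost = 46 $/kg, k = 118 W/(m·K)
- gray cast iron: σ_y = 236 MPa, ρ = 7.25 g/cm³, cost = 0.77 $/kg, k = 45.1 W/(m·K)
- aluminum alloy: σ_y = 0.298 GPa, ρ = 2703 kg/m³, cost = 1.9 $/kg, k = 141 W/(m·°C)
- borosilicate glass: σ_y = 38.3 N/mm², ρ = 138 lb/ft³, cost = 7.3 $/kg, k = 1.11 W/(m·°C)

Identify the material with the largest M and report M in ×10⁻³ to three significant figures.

aluminum alloy, M = 16.5×10⁻³

Screen on constraints: cost ≤ 4.6 $/kg; k ≥ 6.14 W/(m·K). Survivors: gray cast iron, aluminum alloy.
Putting every candidate on a common basis:
  gray cast iron: σ_y = 236.0 MPa, ρ = 7250 kg/m³
  aluminum alloy: σ_y = 298.0 MPa, ρ = 2703 kg/m³
  aluminum alloy: M = 16.5×10⁻³
  gray cast iron: M = 5.27×10⁻³
Aluminum alloy has the largest M.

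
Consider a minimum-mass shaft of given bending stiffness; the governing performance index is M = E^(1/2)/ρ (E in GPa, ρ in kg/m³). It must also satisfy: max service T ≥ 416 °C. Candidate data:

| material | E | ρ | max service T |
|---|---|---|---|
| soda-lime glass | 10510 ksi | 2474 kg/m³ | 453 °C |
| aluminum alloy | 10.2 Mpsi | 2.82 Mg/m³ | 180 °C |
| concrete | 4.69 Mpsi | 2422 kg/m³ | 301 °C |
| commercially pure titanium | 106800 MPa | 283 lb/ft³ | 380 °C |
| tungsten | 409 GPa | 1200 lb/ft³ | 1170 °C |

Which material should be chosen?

Screen on constraints: max service T ≥ 416 °C. Survivors: soda-lime glass, tungsten.
After converting to SI:
  soda-lime glass: E = 72.46 GPa, ρ = 2474 kg/m³
  tungsten: E = 409.0 GPa, ρ = 19220 kg/m³
  soda-lime glass: M = 3.44×10⁻³
  tungsten: M = 1.05×10⁻³
Highest index: soda-lime glass.

soda-lime glass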